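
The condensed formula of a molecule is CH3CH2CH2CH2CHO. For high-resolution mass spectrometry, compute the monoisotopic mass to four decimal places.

86.0732

Element totals:
  C: 5
  H: 10
  O: 1
Molecular formula: C5H10O.
  M = 5(12.0) + 10(1.007825) + 15.994915
    = 60.000000 + 10.078250 + 15.994915 = 86.073165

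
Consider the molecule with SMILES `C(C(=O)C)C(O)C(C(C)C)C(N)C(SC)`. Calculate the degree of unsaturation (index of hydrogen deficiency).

1

Atom tally by fragment:
  CH3COCH2 → C:3 H:5 O:1
  CH(OH) → C:1 H:2 O:1
  CH(CH(CH3)2) → C:4 H:8
  CH(NH2) → C:1 H:3 N:1
  CH2SCH3 → C:2 H:5 S:1
Element totals:
  C: 11
  H: 23
  N: 1
  O: 2
  S: 1
Molecular formula: C11H23NO2S.
DoU = (2C + 2 + N − H − X) / 2 = (2·11 + 2 + 1 − 23 − 0) / 2 = 1.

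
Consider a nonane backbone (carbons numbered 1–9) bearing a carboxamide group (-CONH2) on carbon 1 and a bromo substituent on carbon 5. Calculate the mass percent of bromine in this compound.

Atom tally by fragment:
  H2NOCCH2 → C:2 H:4 O:1 N:1
  CH2 → C:1 H:2
  CH2 → C:1 H:2
  CH2 → C:1 H:2
  CH(Br) → C:1 H:1 Br:1
  CH2 → C:1 H:2
  CH2 → C:1 H:2
  CH2 → C:1 H:2
  CH3 → C:1 H:3
Element totals:
  C: 10
  H: 20
  Br: 1
  N: 1
  O: 1
Molecular formula: C10H20BrNO.
Molar mass = 250.180 g/mol.
Mass from Br: 1 × 79.904 = 79.904 g/mol.
%Br = 79.904 / 250.180 × 100 = 31.94%.

31.94%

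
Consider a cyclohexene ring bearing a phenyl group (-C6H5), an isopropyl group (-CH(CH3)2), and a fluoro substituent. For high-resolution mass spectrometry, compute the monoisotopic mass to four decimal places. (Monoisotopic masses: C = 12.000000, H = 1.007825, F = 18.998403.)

218.1471

Atom tally by fragment:
  cyclohexene ring core → C:6 H:10
  (− 3 ring H displaced by substituents)
  + C6H5 → C:6 H:5
  + CH(CH3)2 → C:3 H:7
  + F → F:1
Element totals:
  C: 15
  H: 19
  F: 1
Molecular formula: C15H19F.
  M = 15(12.0) + 19(1.007825) + 18.998403
    = 180.000000 + 19.148675 + 18.998403 = 218.147078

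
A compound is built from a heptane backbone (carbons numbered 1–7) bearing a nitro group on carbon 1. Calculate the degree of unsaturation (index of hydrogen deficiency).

1

Atom tally by fragment:
  O2NCH2 → C:1 H:2 N:1 O:2
  CH2 → C:1 H:2
  CH2 → C:1 H:2
  CH2 → C:1 H:2
  CH2 → C:1 H:2
  CH2 → C:1 H:2
  CH3 → C:1 H:3
Element totals:
  C: 7
  H: 15
  N: 1
  O: 2
Molecular formula: C7H15NO2.
DoU = (2C + 2 + N − H − X) / 2 = (2·7 + 2 + 1 − 15 − 0) / 2 = 1.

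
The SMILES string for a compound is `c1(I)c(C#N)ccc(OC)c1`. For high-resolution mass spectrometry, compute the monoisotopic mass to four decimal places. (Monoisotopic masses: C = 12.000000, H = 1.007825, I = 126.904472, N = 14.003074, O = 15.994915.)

Atom tally by fragment:
  benzene ring core → C:6 H:6
  (− 3 ring H displaced by substituents)
  + I → I:1
  + CN → C:1 N:1
  + OCH3 → C:1 H:3 O:1
Element totals:
  C: 8
  H: 6
  I: 1
  N: 1
  O: 1
Molecular formula: C8H6INO.
  M = 8(12.0) + 6(1.007825) + 126.904472 + 14.003074 + 15.994915
    = 96.000000 + 6.046950 + 126.904472 + 14.003074 + 15.994915 = 258.949411

258.9494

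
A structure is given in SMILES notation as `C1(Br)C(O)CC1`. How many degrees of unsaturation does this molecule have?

Atom tally by fragment:
  cyclobutane ring core → C:4 H:8
  (− 2 ring H displaced by substituents)
  + Br → Br:1
  + OH → O:1 H:1
Element totals:
  C: 4
  H: 7
  Br: 1
  O: 1
Molecular formula: C4H7BrO.
DoU = (2C + 2 + N − H − X) / 2 = (2·4 + 2 + 0 − 7 − 1) / 2 = 1.

1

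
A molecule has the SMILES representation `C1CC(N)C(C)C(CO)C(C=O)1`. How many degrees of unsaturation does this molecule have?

2

Atom tally by fragment:
  cyclohexane ring core → C:6 H:12
  (− 4 ring H displaced by substituents)
  + NH2 → N:1 H:2
  + CH3 → C:1 H:3
  + CH2OH → C:1 H:3 O:1
  + CHO → C:1 H:1 O:1
Element totals:
  C: 9
  H: 17
  N: 1
  O: 2
Molecular formula: C9H17NO2.
DoU = (2C + 2 + N − H − X) / 2 = (2·9 + 2 + 1 − 17 − 0) / 2 = 2.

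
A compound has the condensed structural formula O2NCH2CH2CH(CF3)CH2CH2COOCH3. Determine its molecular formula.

C8H12F3NO4

Element totals:
  C: 8
  H: 12
  F: 3
  N: 1
  O: 4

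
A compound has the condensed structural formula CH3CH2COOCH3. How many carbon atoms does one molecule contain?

Atom tally by fragment:
  CH3 → C:1 H:3
  CH2COOCH3 → C:3 H:5 O:2
Element totals:
  C: 4
  H: 8
  O: 2

4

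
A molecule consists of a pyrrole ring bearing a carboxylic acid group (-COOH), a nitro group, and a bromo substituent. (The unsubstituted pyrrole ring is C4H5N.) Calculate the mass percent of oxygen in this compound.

Atom tally by fragment:
  pyrrole ring core → C:4 H:5 N:1
  (− 3 ring H displaced by substituents)
  + COOH → C:1 H:1 O:2
  + NO2 → N:1 O:2
  + Br → Br:1
Element totals:
  C: 5
  H: 3
  Br: 1
  N: 2
  O: 4
Molecular formula: C5H3BrN2O4.
Molar mass = 234.993 g/mol.
Mass from O: 4 × 15.999 = 63.996 g/mol.
%O = 63.996 / 234.993 × 100 = 27.23%.

27.23%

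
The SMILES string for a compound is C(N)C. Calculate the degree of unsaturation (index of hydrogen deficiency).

0

Atom tally by fragment:
  H2NCH2 → C:1 H:4 N:1
  CH3 → C:1 H:3
Element totals:
  C: 2
  H: 7
  N: 1
Molecular formula: C2H7N.
DoU = (2C + 2 + N − H − X) / 2 = (2·2 + 2 + 1 − 7 − 0) / 2 = 0.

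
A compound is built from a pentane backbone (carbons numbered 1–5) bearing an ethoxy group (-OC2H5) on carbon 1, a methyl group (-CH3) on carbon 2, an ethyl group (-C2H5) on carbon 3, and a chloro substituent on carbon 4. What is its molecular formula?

Atom tally by fragment:
  C2H5OCH2 → C:3 H:7 O:1
  CH(CH3) → C:2 H:4
  CH(C2H5) → C:3 H:6
  CH(Cl) → C:1 H:1 Cl:1
  CH3 → C:1 H:3
Element totals:
  C: 10
  H: 21
  Cl: 1
  O: 1

C10H21ClO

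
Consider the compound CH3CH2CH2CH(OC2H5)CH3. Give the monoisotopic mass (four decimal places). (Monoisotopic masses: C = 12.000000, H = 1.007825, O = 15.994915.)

116.1201

Atom tally by fragment:
  CH3 → C:1 H:3
  CH2 → C:1 H:2
  CH2 → C:1 H:2
  CH(OC2H5) → C:3 H:6 O:1
  CH3 → C:1 H:3
Element totals:
  C: 7
  H: 16
  O: 1
Molecular formula: C7H16O.
  M = 7(12.0) + 16(1.007825) + 15.994915
    = 84.000000 + 16.125200 + 15.994915 = 116.120115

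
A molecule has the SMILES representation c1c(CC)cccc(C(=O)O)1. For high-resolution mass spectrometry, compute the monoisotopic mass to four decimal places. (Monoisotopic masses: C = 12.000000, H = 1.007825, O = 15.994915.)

150.0681

Atom tally by fragment:
  benzene ring core → C:6 H:6
  (− 2 ring H displaced by substituents)
  + C2H5 → C:2 H:5
  + COOH → C:1 H:1 O:2
Element totals:
  C: 9
  H: 10
  O: 2
Molecular formula: C9H10O2.
  M = 9(12.0) + 10(1.007825) + 2(15.994915)
    = 108.000000 + 10.078250 + 31.989830 = 150.068080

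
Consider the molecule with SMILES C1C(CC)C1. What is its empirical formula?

CH2

Atom tally by fragment:
  cyclopropane ring core → C:3 H:6
  (− 1 ring H displaced by substituents)
  + C2H5 → C:2 H:5
Element totals:
  C: 5
  H: 10
Molecular formula: C5H10.
gcd of subscripts = 5; dividing each by 5:
  C: 5/5 = 1
  H: 10/5 = 2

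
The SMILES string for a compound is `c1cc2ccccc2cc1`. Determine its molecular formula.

Atom tally by fragment:
  naphthalene ring system core → C:10 H:8
Element totals:
  C: 10
  H: 8

C10H8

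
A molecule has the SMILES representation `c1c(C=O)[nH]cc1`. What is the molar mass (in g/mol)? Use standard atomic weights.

95.10 g/mol

Atom tally by fragment:
  pyrrole ring core → C:4 H:5 N:1
  (− 1 ring H displaced by substituents)
  + CHO → C:1 H:1 O:1
Element totals:
  C: 5
  H: 5
  N: 1
  O: 1
Molecular formula: C5H5NO.
  M = 5(12.011) + 5(1.008) + 14.007 + 15.999
    = 60.055 + 5.040 + 14.007 + 15.999 = 95.101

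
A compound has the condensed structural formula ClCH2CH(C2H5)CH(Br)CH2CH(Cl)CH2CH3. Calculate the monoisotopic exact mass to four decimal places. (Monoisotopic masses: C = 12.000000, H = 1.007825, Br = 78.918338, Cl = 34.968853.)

273.9891

Atom tally by fragment:
  ClCH2 → C:1 H:2 Cl:1
  CH(C2H5) → C:3 H:6
  CH(Br) → C:1 H:1 Br:1
  CH2 → C:1 H:2
  CH(Cl) → C:1 H:1 Cl:1
  CH2 → C:1 H:2
  CH3 → C:1 H:3
Element totals:
  C: 9
  H: 17
  Br: 1
  Cl: 2
Molecular formula: C9H17BrCl2.
  M = 9(12.0) + 17(1.007825) + 78.918338 + 2(34.968853)
    = 108.000000 + 17.133025 + 78.918338 + 69.937706 = 273.989069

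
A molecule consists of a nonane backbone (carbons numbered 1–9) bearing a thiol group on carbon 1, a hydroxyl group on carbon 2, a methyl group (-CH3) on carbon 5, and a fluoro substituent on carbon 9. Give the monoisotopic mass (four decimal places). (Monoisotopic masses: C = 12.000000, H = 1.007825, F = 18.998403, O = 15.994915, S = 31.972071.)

208.1297

Atom tally by fragment:
  HSCH2 → C:1 H:3 S:1
  CH(OH) → C:1 H:2 O:1
  CH2 → C:1 H:2
  CH2 → C:1 H:2
  CH(CH3) → C:2 H:4
  CH2 → C:1 H:2
  CH2 → C:1 H:2
  CH2 → C:1 H:2
  CH2F → C:1 H:2 F:1
Element totals:
  C: 10
  H: 21
  F: 1
  O: 1
  S: 1
Molecular formula: C10H21FOS.
  M = 10(12.0) + 21(1.007825) + 18.998403 + 15.994915 + 31.972071
    = 120.000000 + 21.164325 + 18.998403 + 15.994915 + 31.972071 = 208.129714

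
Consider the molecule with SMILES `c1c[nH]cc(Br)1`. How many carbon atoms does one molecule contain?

Atom tally by fragment:
  pyrrole ring core → C:4 H:5 N:1
  (− 1 ring H displaced by substituents)
  + Br → Br:1
Element totals:
  C: 4
  H: 4
  Br: 1
  N: 1

4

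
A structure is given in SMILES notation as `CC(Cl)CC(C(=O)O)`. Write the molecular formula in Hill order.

Atom tally by fragment:
  CH3 → C:1 H:3
  CH(Cl) → C:1 H:1 Cl:1
  CH2 → C:1 H:2
  CH2COOH → C:2 H:3 O:2
Element totals:
  C: 5
  H: 9
  Cl: 1
  O: 2

C5H9ClO2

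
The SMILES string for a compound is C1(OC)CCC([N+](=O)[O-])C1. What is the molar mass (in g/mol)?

145.16 g/mol

Atom tally by fragment:
  cyclopentane ring core → C:5 H:10
  (− 2 ring H displaced by substituents)
  + OCH3 → C:1 H:3 O:1
  + NO2 → N:1 O:2
Element totals:
  C: 6
  H: 11
  N: 1
  O: 3
Molecular formula: C6H11NO3.
  M = 6(12.011) + 11(1.008) + 14.007 + 3(15.999)
    = 72.066 + 11.088 + 14.007 + 47.997 = 145.158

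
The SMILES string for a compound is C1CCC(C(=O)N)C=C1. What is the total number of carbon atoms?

Atom tally by fragment:
  cyclohexene ring core → C:6 H:10
  (− 1 ring H displaced by substituents)
  + CONH2 → C:1 H:2 O:1 N:1
Element totals:
  C: 7
  H: 11
  N: 1
  O: 1

7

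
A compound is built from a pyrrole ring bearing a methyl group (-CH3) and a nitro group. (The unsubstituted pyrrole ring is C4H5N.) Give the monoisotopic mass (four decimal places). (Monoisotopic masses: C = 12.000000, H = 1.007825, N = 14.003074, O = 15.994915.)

126.0429

Atom tally by fragment:
  pyrrole ring core → C:4 H:5 N:1
  (− 2 ring H displaced by substituents)
  + CH3 → C:1 H:3
  + NO2 → N:1 O:2
Element totals:
  C: 5
  H: 6
  N: 2
  O: 2
Molecular formula: C5H6N2O2.
  M = 5(12.0) + 6(1.007825) + 2(14.003074) + 2(15.994915)
    = 60.000000 + 6.046950 + 28.006148 + 31.989830 = 126.042928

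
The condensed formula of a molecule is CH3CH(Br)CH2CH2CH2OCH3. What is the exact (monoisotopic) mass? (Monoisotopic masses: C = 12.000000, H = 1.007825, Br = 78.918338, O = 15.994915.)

180.0150

Element totals:
  C: 6
  H: 13
  Br: 1
  O: 1
Molecular formula: C6H13BrO.
  M = 6(12.0) + 13(1.007825) + 78.918338 + 15.994915
    = 72.000000 + 13.101725 + 78.918338 + 15.994915 = 180.014978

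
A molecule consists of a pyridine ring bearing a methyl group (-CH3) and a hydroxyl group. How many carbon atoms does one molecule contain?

Atom tally by fragment:
  pyridine ring core → C:5 H:5 N:1
  (− 2 ring H displaced by substituents)
  + CH3 → C:1 H:3
  + OH → O:1 H:1
Element totals:
  C: 6
  H: 7
  N: 1
  O: 1

6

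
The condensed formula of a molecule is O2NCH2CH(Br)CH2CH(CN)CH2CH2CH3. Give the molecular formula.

Atom tally by fragment:
  O2NCH2 → C:1 H:2 N:1 O:2
  CH(Br) → C:1 H:1 Br:1
  CH2 → C:1 H:2
  CH(CN) → C:2 H:1 N:1
  CH2 → C:1 H:2
  CH2 → C:1 H:2
  CH3 → C:1 H:3
Element totals:
  C: 8
  H: 13
  Br: 1
  N: 2
  O: 2

C8H13BrN2O2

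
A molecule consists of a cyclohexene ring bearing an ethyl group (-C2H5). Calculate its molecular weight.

110.20 g/mol

Atom tally by fragment:
  cyclohexene ring core → C:6 H:10
  (− 1 ring H displaced by substituents)
  + C2H5 → C:2 H:5
Element totals:
  C: 8
  H: 14
Molecular formula: C8H14.
  M = 8(12.011) + 14(1.008)
    = 96.088 + 14.112 = 110.200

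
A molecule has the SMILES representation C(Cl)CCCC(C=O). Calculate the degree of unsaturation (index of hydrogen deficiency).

1

Atom tally by fragment:
  ClCH2 → C:1 H:2 Cl:1
  CH2 → C:1 H:2
  CH2 → C:1 H:2
  CH2 → C:1 H:2
  CH2CHO → C:2 H:3 O:1
Element totals:
  C: 6
  H: 11
  Cl: 1
  O: 1
Molecular formula: C6H11ClO.
DoU = (2C + 2 + N − H − X) / 2 = (2·6 + 2 + 0 − 11 − 1) / 2 = 1.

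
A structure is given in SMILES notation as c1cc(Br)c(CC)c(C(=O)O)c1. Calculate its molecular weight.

Atom tally by fragment:
  benzene ring core → C:6 H:6
  (− 3 ring H displaced by substituents)
  + Br → Br:1
  + C2H5 → C:2 H:5
  + COOH → C:1 H:1 O:2
Element totals:
  C: 9
  H: 9
  Br: 1
  O: 2
Molecular formula: C9H9BrO2.
  M = 9(12.011) + 9(1.008) + 79.904 + 2(15.999)
    = 108.099 + 9.072 + 79.904 + 31.998 = 229.073

229.07 g/mol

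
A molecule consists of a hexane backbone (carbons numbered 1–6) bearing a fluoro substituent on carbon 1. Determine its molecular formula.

C6H13F

Atom tally by fragment:
  FCH2 → C:1 H:2 F:1
  CH2 → C:1 H:2
  CH2 → C:1 H:2
  CH2 → C:1 H:2
  CH2 → C:1 H:2
  CH3 → C:1 H:3
Element totals:
  C: 6
  H: 13
  F: 1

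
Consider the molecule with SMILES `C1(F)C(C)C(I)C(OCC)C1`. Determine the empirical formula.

Atom tally by fragment:
  cyclopentane ring core → C:5 H:10
  (− 4 ring H displaced by substituents)
  + F → F:1
  + CH3 → C:1 H:3
  + I → I:1
  + OC2H5 → C:2 H:5 O:1
Element totals:
  C: 8
  H: 14
  F: 1
  I: 1
  O: 1
Molecular formula: C8H14FIO.
gcd of subscripts (8, 1, 14, 1, 1) = 1, so the empirical formula equals the molecular formula.

C8H14FIO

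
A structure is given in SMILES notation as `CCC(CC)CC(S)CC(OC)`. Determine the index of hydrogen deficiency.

0

Atom tally by fragment:
  CH3 → C:1 H:3
  CH2 → C:1 H:2
  CH(C2H5) → C:3 H:6
  CH2 → C:1 H:2
  CH(SH) → C:1 H:2 S:1
  CH2 → C:1 H:2
  CH2OCH3 → C:2 H:5 O:1
Element totals:
  C: 10
  H: 22
  O: 1
  S: 1
Molecular formula: C10H22OS.
DoU = (2C + 2 + N − H − X) / 2 = (2·10 + 2 + 0 − 22 − 0) / 2 = 0.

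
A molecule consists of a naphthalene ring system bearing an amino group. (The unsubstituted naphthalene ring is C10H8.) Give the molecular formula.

Atom tally by fragment:
  naphthalene ring system core → C:10 H:8
  (− 1 ring H displaced by substituents)
  + NH2 → N:1 H:2
Element totals:
  C: 10
  H: 9
  N: 1

C10H9N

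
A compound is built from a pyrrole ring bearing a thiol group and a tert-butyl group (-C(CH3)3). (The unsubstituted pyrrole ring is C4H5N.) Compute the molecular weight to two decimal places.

Atom tally by fragment:
  pyrrole ring core → C:4 H:5 N:1
  (− 2 ring H displaced by substituents)
  + SH → S:1 H:1
  + C(CH3)3 → C:4 H:9
Element totals:
  C: 8
  H: 13
  N: 1
  S: 1
Molecular formula: C8H13NS.
  M = 8(12.011) + 13(1.008) + 14.007 + 32.06
    = 96.088 + 13.104 + 14.007 + 32.060 = 155.259

155.26 g/mol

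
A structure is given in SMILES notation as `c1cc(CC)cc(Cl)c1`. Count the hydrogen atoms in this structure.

9

Atom tally by fragment:
  benzene ring core → C:6 H:6
  (− 2 ring H displaced by substituents)
  + C2H5 → C:2 H:5
  + Cl → Cl:1
Element totals:
  C: 8
  H: 9
  Cl: 1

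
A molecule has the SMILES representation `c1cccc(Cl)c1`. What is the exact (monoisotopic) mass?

112.0080

Atom tally by fragment:
  benzene ring core → C:6 H:6
  (− 1 ring H displaced by substituents)
  + Cl → Cl:1
Element totals:
  C: 6
  H: 5
  Cl: 1
Molecular formula: C6H5Cl.
  M = 6(12.0) + 5(1.007825) + 34.968853
    = 72.000000 + 5.039125 + 34.968853 = 112.007978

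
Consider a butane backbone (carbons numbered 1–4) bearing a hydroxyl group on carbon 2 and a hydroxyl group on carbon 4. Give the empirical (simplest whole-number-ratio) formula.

C2H5O

Atom tally by fragment:
  CH3 → C:1 H:3
  CH(OH) → C:1 H:2 O:1
  CH2 → C:1 H:2
  CH2OH → C:1 H:3 O:1
Element totals:
  C: 4
  H: 10
  O: 2
Molecular formula: C4H10O2.
gcd of subscripts = 2; dividing each by 2:
  C: 4/2 = 2
  H: 10/2 = 5
  O: 2/2 = 1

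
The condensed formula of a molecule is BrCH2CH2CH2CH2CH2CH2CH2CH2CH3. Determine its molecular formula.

C9H19Br

Atom tally by fragment:
  BrCH2 → C:1 H:2 Br:1
  CH2 → C:1 H:2
  CH2 → C:1 H:2
  CH2 → C:1 H:2
  CH2 → C:1 H:2
  CH2 → C:1 H:2
  CH2 → C:1 H:2
  CH2 → C:1 H:2
  CH3 → C:1 H:3
Element totals:
  C: 9
  H: 19
  Br: 1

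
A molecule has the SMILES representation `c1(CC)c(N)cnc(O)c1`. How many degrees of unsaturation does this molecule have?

4

Atom tally by fragment:
  pyridine ring core → C:5 H:5 N:1
  (− 3 ring H displaced by substituents)
  + C2H5 → C:2 H:5
  + NH2 → N:1 H:2
  + OH → O:1 H:1
Element totals:
  C: 7
  H: 10
  N: 2
  O: 1
Molecular formula: C7H10N2O.
DoU = (2C + 2 + N − H − X) / 2 = (2·7 + 2 + 2 − 10 − 0) / 2 = 4.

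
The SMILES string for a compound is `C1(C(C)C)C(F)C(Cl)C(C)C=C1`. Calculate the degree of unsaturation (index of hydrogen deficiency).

2

Atom tally by fragment:
  cyclohexene ring core → C:6 H:10
  (− 4 ring H displaced by substituents)
  + CH(CH3)2 → C:3 H:7
  + F → F:1
  + Cl → Cl:1
  + CH3 → C:1 H:3
Element totals:
  C: 10
  H: 16
  Cl: 1
  F: 1
Molecular formula: C10H16ClF.
DoU = (2C + 2 + N − H − X) / 2 = (2·10 + 2 + 0 − 16 − 2) / 2 = 2.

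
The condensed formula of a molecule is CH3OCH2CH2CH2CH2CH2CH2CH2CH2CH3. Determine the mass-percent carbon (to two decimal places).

Element totals:
  C: 10
  H: 22
  O: 1
Molecular formula: C10H22O.
Molar mass = 158.285 g/mol.
Mass from C: 10 × 12.011 = 120.110 g/mol.
%C = 120.110 / 158.285 × 100 = 75.88%.

75.88%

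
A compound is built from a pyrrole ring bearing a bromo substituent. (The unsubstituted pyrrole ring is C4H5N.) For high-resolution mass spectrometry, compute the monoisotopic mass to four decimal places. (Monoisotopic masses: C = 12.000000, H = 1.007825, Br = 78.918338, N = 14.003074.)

144.9527

Atom tally by fragment:
  pyrrole ring core → C:4 H:5 N:1
  (− 1 ring H displaced by substituents)
  + Br → Br:1
Element totals:
  C: 4
  H: 4
  Br: 1
  N: 1
Molecular formula: C4H4BrN.
  M = 4(12.0) + 4(1.007825) + 78.918338 + 14.003074
    = 48.000000 + 4.031300 + 78.918338 + 14.003074 = 144.952712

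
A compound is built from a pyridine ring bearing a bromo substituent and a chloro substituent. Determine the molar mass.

Atom tally by fragment:
  pyridine ring core → C:5 H:5 N:1
  (− 2 ring H displaced by substituents)
  + Br → Br:1
  + Cl → Cl:1
Element totals:
  C: 5
  H: 3
  Br: 1
  Cl: 1
  N: 1
Molecular formula: C5H3BrClN.
  M = 5(12.011) + 3(1.008) + 79.904 + 35.45 + 14.007
    = 60.055 + 3.024 + 79.904 + 35.450 + 14.007 = 192.440

192.44 g/mol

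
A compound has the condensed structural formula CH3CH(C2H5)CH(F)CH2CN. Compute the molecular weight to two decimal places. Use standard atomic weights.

129.18 g/mol

Atom tally by fragment:
  CH3 → C:1 H:3
  CH(C2H5) → C:3 H:6
  CH(F) → C:1 H:1 F:1
  CH2CN → C:2 H:2 N:1
Element totals:
  C: 7
  H: 12
  F: 1
  N: 1
Molecular formula: C7H12FN.
  M = 7(12.011) + 12(1.008) + 18.998 + 14.007
    = 84.077 + 12.096 + 18.998 + 14.007 = 129.178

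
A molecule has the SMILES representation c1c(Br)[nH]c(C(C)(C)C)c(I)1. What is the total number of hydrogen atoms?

Atom tally by fragment:
  pyrrole ring core → C:4 H:5 N:1
  (− 3 ring H displaced by substituents)
  + Br → Br:1
  + C(CH3)3 → C:4 H:9
  + I → I:1
Element totals:
  C: 8
  H: 11
  Br: 1
  I: 1
  N: 1

11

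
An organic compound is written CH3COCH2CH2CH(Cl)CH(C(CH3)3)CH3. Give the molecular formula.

C11H21ClO

Element totals:
  C: 11
  H: 21
  Cl: 1
  O: 1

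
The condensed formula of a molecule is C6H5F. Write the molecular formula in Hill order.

Atom tally by fragment:
  benzene ring core → C:6 H:6
  (− 1 ring H displaced by substituents)
  + F → F:1
Element totals:
  C: 6
  H: 5
  F: 1

C6H5F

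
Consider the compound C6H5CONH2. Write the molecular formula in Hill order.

Atom tally by fragment:
  benzene ring core → C:6 H:6
  (− 1 ring H displaced by substituents)
  + CONH2 → C:1 H:2 O:1 N:1
Element totals:
  C: 7
  H: 7
  N: 1
  O: 1

C7H7NO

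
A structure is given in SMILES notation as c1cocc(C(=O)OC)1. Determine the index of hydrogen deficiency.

4

Atom tally by fragment:
  furan ring core → C:4 H:4 O:1
  (− 1 ring H displaced by substituents)
  + COOCH3 → C:2 H:3 O:2
Element totals:
  C: 6
  H: 6
  O: 3
Molecular formula: C6H6O3.
DoU = (2C + 2 + N − H − X) / 2 = (2·6 + 2 + 0 − 6 − 0) / 2 = 4.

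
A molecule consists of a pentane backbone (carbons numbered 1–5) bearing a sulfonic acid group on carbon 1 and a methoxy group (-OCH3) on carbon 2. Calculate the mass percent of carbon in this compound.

39.55%

Atom tally by fragment:
  HO3SCH2 → C:1 H:3 S:1 O:3
  CH(OCH3) → C:2 H:4 O:1
  CH2 → C:1 H:2
  CH2 → C:1 H:2
  CH3 → C:1 H:3
Element totals:
  C: 6
  H: 14
  O: 4
  S: 1
Molecular formula: C6H14O4S.
Molar mass = 182.234 g/mol.
Mass from C: 6 × 12.011 = 72.066 g/mol.
%C = 72.066 / 182.234 × 100 = 39.55%.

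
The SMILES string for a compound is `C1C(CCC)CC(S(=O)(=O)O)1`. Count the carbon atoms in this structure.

Atom tally by fragment:
  cyclobutane ring core → C:4 H:8
  (− 2 ring H displaced by substituents)
  + CH2CH2CH3 → C:3 H:7
  + SO3H → S:1 O:3 H:1
Element totals:
  C: 7
  H: 14
  O: 3
  S: 1

7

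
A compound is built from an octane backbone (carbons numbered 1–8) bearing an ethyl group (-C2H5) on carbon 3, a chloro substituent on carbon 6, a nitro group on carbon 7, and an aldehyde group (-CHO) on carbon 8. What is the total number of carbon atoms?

Atom tally by fragment:
  CH3 → C:1 H:3
  CH2 → C:1 H:2
  CH(C2H5) → C:3 H:6
  CH2 → C:1 H:2
  CH2 → C:1 H:2
  CH(Cl) → C:1 H:1 Cl:1
  CH(NO2) → C:1 H:1 N:1 O:2
  CH2CHO → C:2 H:3 O:1
Element totals:
  C: 11
  H: 20
  Cl: 1
  N: 1
  O: 3

11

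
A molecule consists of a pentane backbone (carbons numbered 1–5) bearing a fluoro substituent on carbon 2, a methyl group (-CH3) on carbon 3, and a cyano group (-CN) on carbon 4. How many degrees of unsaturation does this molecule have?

Atom tally by fragment:
  CH3 → C:1 H:3
  CH(F) → C:1 H:1 F:1
  CH(CH3) → C:2 H:4
  CH(CN) → C:2 H:1 N:1
  CH3 → C:1 H:3
Element totals:
  C: 7
  H: 12
  F: 1
  N: 1
Molecular formula: C7H12FN.
DoU = (2C + 2 + N − H − X) / 2 = (2·7 + 2 + 1 − 12 − 1) / 2 = 2.

2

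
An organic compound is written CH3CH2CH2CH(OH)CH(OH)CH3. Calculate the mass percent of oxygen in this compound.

Element totals:
  C: 6
  H: 14
  O: 2
Molecular formula: C6H14O2.
Molar mass = 118.176 g/mol.
Mass from O: 2 × 15.999 = 31.998 g/mol.
%O = 31.998 / 118.176 × 100 = 27.08%.

27.08%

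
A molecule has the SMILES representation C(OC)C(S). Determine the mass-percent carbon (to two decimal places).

39.10%

Atom tally by fragment:
  CH3OCH2 → C:2 H:5 O:1
  CH2SH → C:1 H:3 S:1
Element totals:
  C: 3
  H: 8
  O: 1
  S: 1
Molecular formula: C3H8OS.
Molar mass = 92.156 g/mol.
Mass from C: 3 × 12.011 = 36.033 g/mol.
%C = 36.033 / 92.156 × 100 = 39.10%.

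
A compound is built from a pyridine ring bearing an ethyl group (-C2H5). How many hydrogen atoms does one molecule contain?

Atom tally by fragment:
  pyridine ring core → C:5 H:5 N:1
  (− 1 ring H displaced by substituents)
  + C2H5 → C:2 H:5
Element totals:
  C: 7
  H: 9
  N: 1

9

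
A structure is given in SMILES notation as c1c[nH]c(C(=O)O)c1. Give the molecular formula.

Atom tally by fragment:
  pyrrole ring core → C:4 H:5 N:1
  (− 1 ring H displaced by substituents)
  + COOH → C:1 H:1 O:2
Element totals:
  C: 5
  H: 5
  N: 1
  O: 2

C5H5NO2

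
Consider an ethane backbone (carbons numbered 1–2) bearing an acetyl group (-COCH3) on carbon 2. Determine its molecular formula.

C4H8O

Atom tally by fragment:
  CH3 → C:1 H:3
  CH2COCH3 → C:3 H:5 O:1
Element totals:
  C: 4
  H: 8
  O: 1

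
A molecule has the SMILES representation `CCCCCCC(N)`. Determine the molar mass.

Atom tally by fragment:
  CH3 → C:1 H:3
  CH2 → C:1 H:2
  CH2 → C:1 H:2
  CH2 → C:1 H:2
  CH2 → C:1 H:2
  CH2 → C:1 H:2
  CH2NH2 → C:1 H:4 N:1
Element totals:
  C: 7
  H: 17
  N: 1
Molecular formula: C7H17N.
  M = 7(12.011) + 17(1.008) + 14.007
    = 84.077 + 17.136 + 14.007 = 115.220

115.22 g/mol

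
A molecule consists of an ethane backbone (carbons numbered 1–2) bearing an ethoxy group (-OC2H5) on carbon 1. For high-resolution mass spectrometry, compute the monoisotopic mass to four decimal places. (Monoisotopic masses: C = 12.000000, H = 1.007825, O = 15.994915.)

Atom tally by fragment:
  C2H5OCH2 → C:3 H:7 O:1
  CH3 → C:1 H:3
Element totals:
  C: 4
  H: 10
  O: 1
Molecular formula: C4H10O.
  M = 4(12.0) + 10(1.007825) + 15.994915
    = 48.000000 + 10.078250 + 15.994915 = 74.073165

74.0732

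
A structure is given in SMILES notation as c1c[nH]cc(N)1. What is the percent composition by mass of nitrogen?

34.12%

Atom tally by fragment:
  pyrrole ring core → C:4 H:5 N:1
  (− 1 ring H displaced by substituents)
  + NH2 → N:1 H:2
Element totals:
  C: 4
  H: 6
  N: 2
Molecular formula: C4H6N2.
Molar mass = 82.106 g/mol.
Mass from N: 2 × 14.007 = 28.014 g/mol.
%N = 28.014 / 82.106 × 100 = 34.12%.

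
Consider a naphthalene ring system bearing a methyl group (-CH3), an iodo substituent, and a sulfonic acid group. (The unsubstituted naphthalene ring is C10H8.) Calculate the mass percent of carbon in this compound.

Atom tally by fragment:
  naphthalene ring system core → C:10 H:8
  (− 3 ring H displaced by substituents)
  + CH3 → C:1 H:3
  + I → I:1
  + SO3H → S:1 O:3 H:1
Element totals:
  C: 11
  H: 9
  I: 1
  O: 3
  S: 1
Molecular formula: C11H9IO3S.
Molar mass = 348.154 g/mol.
Mass from C: 11 × 12.011 = 132.121 g/mol.
%C = 132.121 / 348.154 × 100 = 37.95%.

37.95%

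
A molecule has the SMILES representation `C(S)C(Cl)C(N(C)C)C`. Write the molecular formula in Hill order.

Atom tally by fragment:
  HSCH2 → C:1 H:3 S:1
  CH(Cl) → C:1 H:1 Cl:1
  CH(N(CH3)2) → C:3 H:7 N:1
  CH3 → C:1 H:3
Element totals:
  C: 6
  H: 14
  Cl: 1
  N: 1
  S: 1

C6H14ClNS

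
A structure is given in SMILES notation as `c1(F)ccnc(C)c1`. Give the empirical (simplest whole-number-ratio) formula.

C6H6FN

Atom tally by fragment:
  pyridine ring core → C:5 H:5 N:1
  (− 2 ring H displaced by substituents)
  + F → F:1
  + CH3 → C:1 H:3
Element totals:
  C: 6
  H: 6
  F: 1
  N: 1
Molecular formula: C6H6FN.
gcd of subscripts (6, 1, 6, 1) = 1, so the empirical formula equals the molecular formula.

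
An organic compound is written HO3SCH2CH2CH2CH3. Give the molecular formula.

Atom tally by fragment:
  HO3SCH2 → C:1 H:3 S:1 O:3
  CH2 → C:1 H:2
  CH2 → C:1 H:2
  CH3 → C:1 H:3
Element totals:
  C: 4
  H: 10
  O: 3
  S: 1

C4H10O3S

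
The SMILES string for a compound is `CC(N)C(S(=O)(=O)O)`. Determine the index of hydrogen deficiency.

Atom tally by fragment:
  CH3 → C:1 H:3
  CH(NH2) → C:1 H:3 N:1
  CH2SO3H → C:1 H:3 S:1 O:3
Element totals:
  C: 3
  H: 9
  N: 1
  O: 3
  S: 1
Molecular formula: C3H9NO3S.
DoU = (2C + 2 + N − H − X) / 2 = (2·3 + 2 + 1 − 9 − 0) / 2 = 0.

0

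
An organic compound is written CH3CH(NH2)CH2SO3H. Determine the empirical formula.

Atom tally by fragment:
  CH3 → C:1 H:3
  CH(NH2) → C:1 H:3 N:1
  CH2SO3H → C:1 H:3 S:1 O:3
Element totals:
  C: 3
  H: 9
  N: 1
  O: 3
  S: 1
Molecular formula: C3H9NO3S.
gcd of subscripts (3, 9, 1, 3, 1) = 1, so the empirical formula equals the molecular formula.

C3H9NO3S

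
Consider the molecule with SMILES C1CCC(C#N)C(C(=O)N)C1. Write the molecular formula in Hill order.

C8H12N2O

Atom tally by fragment:
  cyclohexane ring core → C:6 H:12
  (− 2 ring H displaced by substituents)
  + CN → C:1 N:1
  + CONH2 → C:1 H:2 O:1 N:1
Element totals:
  C: 8
  H: 12
  N: 2
  O: 1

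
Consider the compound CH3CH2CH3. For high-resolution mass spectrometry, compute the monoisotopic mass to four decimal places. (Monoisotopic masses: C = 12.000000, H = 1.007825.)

44.0626

Atom tally by fragment:
  CH3 → C:1 H:3
  CH2 → C:1 H:2
  CH3 → C:1 H:3
Element totals:
  C: 3
  H: 8
Molecular formula: C3H8.
  M = 3(12.0) + 8(1.007825)
    = 36.000000 + 8.062600 = 44.062600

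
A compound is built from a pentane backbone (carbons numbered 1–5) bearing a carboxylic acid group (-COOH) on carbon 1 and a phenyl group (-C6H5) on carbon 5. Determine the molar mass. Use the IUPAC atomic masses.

192.26 g/mol

Atom tally by fragment:
  HOOCCH2 → C:2 H:3 O:2
  CH2 → C:1 H:2
  CH2 → C:1 H:2
  CH2 → C:1 H:2
  CH2C6H5 → C:7 H:7
Element totals:
  C: 12
  H: 16
  O: 2
Molecular formula: C12H16O2.
  M = 12(12.011) + 16(1.008) + 2(15.999)
    = 144.132 + 16.128 + 31.998 = 192.258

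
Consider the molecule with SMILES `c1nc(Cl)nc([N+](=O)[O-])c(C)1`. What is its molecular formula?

Atom tally by fragment:
  pyrimidine ring core → C:4 H:4 N:2
  (− 3 ring H displaced by substituents)
  + Cl → Cl:1
  + NO2 → N:1 O:2
  + CH3 → C:1 H:3
Element totals:
  C: 5
  H: 4
  Cl: 1
  N: 3
  O: 2

C5H4ClN3O2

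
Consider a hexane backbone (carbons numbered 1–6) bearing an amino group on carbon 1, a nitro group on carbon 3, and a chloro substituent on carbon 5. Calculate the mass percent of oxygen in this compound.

Atom tally by fragment:
  H2NCH2 → C:1 H:4 N:1
  CH2 → C:1 H:2
  CH(NO2) → C:1 H:1 N:1 O:2
  CH2 → C:1 H:2
  CH(Cl) → C:1 H:1 Cl:1
  CH3 → C:1 H:3
Element totals:
  C: 6
  H: 13
  Cl: 1
  N: 2
  O: 2
Molecular formula: C6H13ClN2O2.
Molar mass = 180.632 g/mol.
Mass from O: 2 × 15.999 = 31.998 g/mol.
%O = 31.998 / 180.632 × 100 = 17.71%.

17.71%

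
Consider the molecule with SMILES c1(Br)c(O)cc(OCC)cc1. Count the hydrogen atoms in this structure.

Atom tally by fragment:
  benzene ring core → C:6 H:6
  (− 3 ring H displaced by substituents)
  + Br → Br:1
  + OH → O:1 H:1
  + OC2H5 → C:2 H:5 O:1
Element totals:
  C: 8
  H: 9
  Br: 1
  O: 2

9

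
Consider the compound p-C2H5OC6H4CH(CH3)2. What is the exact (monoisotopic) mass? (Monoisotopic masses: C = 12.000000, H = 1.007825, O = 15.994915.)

Atom tally by fragment:
  benzene ring core → C:6 H:6
  (− 2 ring H displaced by substituents)
  + OC2H5 → C:2 H:5 O:1
  + CH(CH3)2 → C:3 H:7
Element totals:
  C: 11
  H: 16
  O: 1
Molecular formula: C11H16O.
  M = 11(12.0) + 16(1.007825) + 15.994915
    = 132.000000 + 16.125200 + 15.994915 = 164.120115

164.1201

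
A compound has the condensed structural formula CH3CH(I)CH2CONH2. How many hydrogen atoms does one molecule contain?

8

Atom tally by fragment:
  CH3 → C:1 H:3
  CH(I) → C:1 H:1 I:1
  CH2CONH2 → C:2 H:4 O:1 N:1
Element totals:
  C: 4
  H: 8
  I: 1
  N: 1
  O: 1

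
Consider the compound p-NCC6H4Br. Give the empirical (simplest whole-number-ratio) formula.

C7H4BrN

Element totals:
  C: 7
  H: 4
  Br: 1
  N: 1
Molecular formula: C7H4BrN.
gcd of subscripts (1, 7, 4, 1) = 1, so the empirical formula equals the molecular formula.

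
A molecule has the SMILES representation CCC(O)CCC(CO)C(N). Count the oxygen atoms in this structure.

2

Atom tally by fragment:
  CH3 → C:1 H:3
  CH2 → C:1 H:2
  CH(OH) → C:1 H:2 O:1
  CH2 → C:1 H:2
  CH2 → C:1 H:2
  CH(CH2OH) → C:2 H:4 O:1
  CH2NH2 → C:1 H:4 N:1
Element totals:
  C: 8
  H: 19
  N: 1
  O: 2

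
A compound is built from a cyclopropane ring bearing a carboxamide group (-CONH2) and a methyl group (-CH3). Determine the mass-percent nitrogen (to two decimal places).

Atom tally by fragment:
  cyclopropane ring core → C:3 H:6
  (− 2 ring H displaced by substituents)
  + CONH2 → C:1 H:2 O:1 N:1
  + CH3 → C:1 H:3
Element totals:
  C: 5
  H: 9
  N: 1
  O: 1
Molecular formula: C5H9NO.
Molar mass = 99.133 g/mol.
Mass from N: 1 × 14.007 = 14.007 g/mol.
%N = 14.007 / 99.133 × 100 = 14.13%.

14.13%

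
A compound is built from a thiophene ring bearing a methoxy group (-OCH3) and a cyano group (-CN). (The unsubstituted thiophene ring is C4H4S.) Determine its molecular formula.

Atom tally by fragment:
  thiophene ring core → C:4 H:4 S:1
  (− 2 ring H displaced by substituents)
  + OCH3 → C:1 H:3 O:1
  + CN → C:1 N:1
Element totals:
  C: 6
  H: 5
  N: 1
  O: 1
  S: 1

C6H5NOS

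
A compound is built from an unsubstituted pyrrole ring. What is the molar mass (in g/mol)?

67.09 g/mol

Atom tally by fragment:
  pyrrole ring core → C:4 H:5 N:1
Element totals:
  C: 4
  H: 5
  N: 1
Molecular formula: C4H5N.
  M = 4(12.011) + 5(1.008) + 14.007
    = 48.044 + 5.040 + 14.007 = 67.091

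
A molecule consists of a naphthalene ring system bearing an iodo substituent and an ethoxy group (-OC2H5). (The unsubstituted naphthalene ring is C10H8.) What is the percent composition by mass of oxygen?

5.37%

Atom tally by fragment:
  naphthalene ring system core → C:10 H:8
  (− 2 ring H displaced by substituents)
  + I → I:1
  + OC2H5 → C:2 H:5 O:1
Element totals:
  C: 12
  H: 11
  I: 1
  O: 1
Molecular formula: C12H11IO.
Molar mass = 298.123 g/mol.
Mass from O: 1 × 15.999 = 15.999 g/mol.
%O = 15.999 / 298.123 × 100 = 5.37%.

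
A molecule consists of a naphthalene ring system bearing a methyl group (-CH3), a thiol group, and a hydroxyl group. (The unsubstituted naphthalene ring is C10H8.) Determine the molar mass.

190.26 g/mol

Atom tally by fragment:
  naphthalene ring system core → C:10 H:8
  (− 3 ring H displaced by substituents)
  + CH3 → C:1 H:3
  + SH → S:1 H:1
  + OH → O:1 H:1
Element totals:
  C: 11
  H: 10
  O: 1
  S: 1
Molecular formula: C11H10OS.
  M = 11(12.011) + 10(1.008) + 15.999 + 32.06
    = 132.121 + 10.080 + 15.999 + 32.060 = 190.260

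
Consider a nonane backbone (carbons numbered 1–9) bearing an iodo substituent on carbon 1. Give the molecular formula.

C9H19I

Atom tally by fragment:
  ICH2 → C:1 H:2 I:1
  CH2 → C:1 H:2
  CH2 → C:1 H:2
  CH2 → C:1 H:2
  CH2 → C:1 H:2
  CH2 → C:1 H:2
  CH2 → C:1 H:2
  CH2 → C:1 H:2
  CH3 → C:1 H:3
Element totals:
  C: 9
  H: 19
  I: 1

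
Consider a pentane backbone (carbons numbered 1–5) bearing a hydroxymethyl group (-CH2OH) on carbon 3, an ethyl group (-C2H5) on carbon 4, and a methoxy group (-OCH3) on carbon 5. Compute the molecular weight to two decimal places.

Atom tally by fragment:
  CH3 → C:1 H:3
  CH2 → C:1 H:2
  CH(CH2OH) → C:2 H:4 O:1
  CH(C2H5) → C:3 H:6
  CH2OCH3 → C:2 H:5 O:1
Element totals:
  C: 9
  H: 20
  O: 2
Molecular formula: C9H20O2.
  M = 9(12.011) + 20(1.008) + 2(15.999)
    = 108.099 + 20.160 + 31.998 = 160.257

160.26 g/mol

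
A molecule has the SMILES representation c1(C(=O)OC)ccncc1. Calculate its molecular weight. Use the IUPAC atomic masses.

137.14 g/mol

Atom tally by fragment:
  pyridine ring core → C:5 H:5 N:1
  (− 1 ring H displaced by substituents)
  + COOCH3 → C:2 H:3 O:2
Element totals:
  C: 7
  H: 7
  N: 1
  O: 2
Molecular formula: C7H7NO2.
  M = 7(12.011) + 7(1.008) + 14.007 + 2(15.999)
    = 84.077 + 7.056 + 14.007 + 31.998 = 137.138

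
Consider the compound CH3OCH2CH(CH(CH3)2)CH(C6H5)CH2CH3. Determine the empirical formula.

C15H24O

Atom tally by fragment:
  CH3OCH2 → C:2 H:5 O:1
  CH(CH(CH3)2) → C:4 H:8
  CH(C6H5) → C:7 H:6
  CH2 → C:1 H:2
  CH3 → C:1 H:3
Element totals:
  C: 15
  H: 24
  O: 1
Molecular formula: C15H24O.
gcd of subscripts (15, 24, 1) = 1, so the empirical formula equals the molecular formula.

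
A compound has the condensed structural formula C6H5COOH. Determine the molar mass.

Element totals:
  C: 7
  H: 6
  O: 2
Molecular formula: C7H6O2.
  M = 7(12.011) + 6(1.008) + 2(15.999)
    = 84.077 + 6.048 + 31.998 = 122.123

122.12 g/mol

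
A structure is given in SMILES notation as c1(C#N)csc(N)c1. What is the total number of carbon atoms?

5

Atom tally by fragment:
  thiophene ring core → C:4 H:4 S:1
  (− 2 ring H displaced by substituents)
  + CN → C:1 N:1
  + NH2 → N:1 H:2
Element totals:
  C: 5
  H: 4
  N: 2
  S: 1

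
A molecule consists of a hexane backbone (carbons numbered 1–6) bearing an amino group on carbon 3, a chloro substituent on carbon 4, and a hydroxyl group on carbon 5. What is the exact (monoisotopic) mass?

151.0764

Atom tally by fragment:
  CH3 → C:1 H:3
  CH2 → C:1 H:2
  CH(NH2) → C:1 H:3 N:1
  CH(Cl) → C:1 H:1 Cl:1
  CH(OH) → C:1 H:2 O:1
  CH3 → C:1 H:3
Element totals:
  C: 6
  H: 14
  Cl: 1
  N: 1
  O: 1
Molecular formula: C6H14ClNO.
  M = 6(12.0) + 14(1.007825) + 34.968853 + 14.003074 + 15.994915
    = 72.000000 + 14.109550 + 34.968853 + 14.003074 + 15.994915 = 151.076392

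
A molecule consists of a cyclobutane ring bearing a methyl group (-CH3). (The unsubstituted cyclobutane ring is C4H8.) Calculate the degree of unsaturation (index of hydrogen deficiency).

Atom tally by fragment:
  cyclobutane ring core → C:4 H:8
  (− 1 ring H displaced by substituents)
  + CH3 → C:1 H:3
Element totals:
  C: 5
  H: 10
Molecular formula: C5H10.
DoU = (2C + 2 + N − H − X) / 2 = (2·5 + 2 + 0 − 10 − 0) / 2 = 1.

1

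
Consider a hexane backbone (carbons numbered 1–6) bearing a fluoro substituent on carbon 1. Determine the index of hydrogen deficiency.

0

Atom tally by fragment:
  FCH2 → C:1 H:2 F:1
  CH2 → C:1 H:2
  CH2 → C:1 H:2
  CH2 → C:1 H:2
  CH2 → C:1 H:2
  CH3 → C:1 H:3
Element totals:
  C: 6
  H: 13
  F: 1
Molecular formula: C6H13F.
DoU = (2C + 2 + N − H − X) / 2 = (2·6 + 2 + 0 − 13 − 1) / 2 = 0.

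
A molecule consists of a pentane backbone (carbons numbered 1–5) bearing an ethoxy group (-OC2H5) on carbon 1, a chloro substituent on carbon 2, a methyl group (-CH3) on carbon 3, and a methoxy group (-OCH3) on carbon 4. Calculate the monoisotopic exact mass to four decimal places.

194.1074

Atom tally by fragment:
  C2H5OCH2 → C:3 H:7 O:1
  CH(Cl) → C:1 H:1 Cl:1
  CH(CH3) → C:2 H:4
  CH(OCH3) → C:2 H:4 O:1
  CH3 → C:1 H:3
Element totals:
  C: 9
  H: 19
  Cl: 1
  O: 2
Molecular formula: C9H19ClO2.
  M = 9(12.0) + 19(1.007825) + 34.968853 + 2(15.994915)
    = 108.000000 + 19.148675 + 34.968853 + 31.989830 = 194.107358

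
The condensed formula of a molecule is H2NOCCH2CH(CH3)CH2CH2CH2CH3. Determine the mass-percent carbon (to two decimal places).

67.09%

Atom tally by fragment:
  H2NOCCH2 → C:2 H:4 O:1 N:1
  CH(CH3) → C:2 H:4
  CH2 → C:1 H:2
  CH2 → C:1 H:2
  CH2 → C:1 H:2
  CH3 → C:1 H:3
Element totals:
  C: 8
  H: 17
  N: 1
  O: 1
Molecular formula: C8H17NO.
Molar mass = 143.230 g/mol.
Mass from C: 8 × 12.011 = 96.088 g/mol.
%C = 96.088 / 143.230 × 100 = 67.09%.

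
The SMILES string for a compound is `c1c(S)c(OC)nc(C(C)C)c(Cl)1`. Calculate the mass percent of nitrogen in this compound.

6.43%

Atom tally by fragment:
  pyridine ring core → C:5 H:5 N:1
  (− 4 ring H displaced by substituents)
  + SH → S:1 H:1
  + OCH3 → C:1 H:3 O:1
  + CH(CH3)2 → C:3 H:7
  + Cl → Cl:1
Element totals:
  C: 9
  H: 12
  Cl: 1
  N: 1
  O: 1
  S: 1
Molecular formula: C9H12ClNOS.
Molar mass = 217.711 g/mol.
Mass from N: 1 × 14.007 = 14.007 g/mol.
%N = 14.007 / 217.711 × 100 = 6.43%.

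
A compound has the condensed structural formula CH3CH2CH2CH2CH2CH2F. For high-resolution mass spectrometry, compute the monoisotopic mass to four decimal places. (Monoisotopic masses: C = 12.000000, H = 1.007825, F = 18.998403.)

Element totals:
  C: 6
  H: 13
  F: 1
Molecular formula: C6H13F.
  M = 6(12.0) + 13(1.007825) + 18.998403
    = 72.000000 + 13.101725 + 18.998403 = 104.100128

104.1001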